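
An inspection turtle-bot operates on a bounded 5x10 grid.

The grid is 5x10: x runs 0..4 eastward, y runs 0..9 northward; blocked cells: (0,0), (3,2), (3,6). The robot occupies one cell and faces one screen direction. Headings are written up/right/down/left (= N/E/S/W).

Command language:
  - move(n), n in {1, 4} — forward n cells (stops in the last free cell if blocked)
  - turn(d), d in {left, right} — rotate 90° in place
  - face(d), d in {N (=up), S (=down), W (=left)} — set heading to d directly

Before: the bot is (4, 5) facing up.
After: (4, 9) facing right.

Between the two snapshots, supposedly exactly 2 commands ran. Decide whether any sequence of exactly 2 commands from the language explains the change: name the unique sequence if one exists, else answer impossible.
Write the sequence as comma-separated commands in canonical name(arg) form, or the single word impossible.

key: cell and facing (now E) both changed — the 2 commands mix motion and turning
from: (4, 5) facing up
[1] after move(4): (4, 9) facing up
[2] after turn(right): (4, 9) facing right
no rival 2-sequence matches.

move(4), turn(right)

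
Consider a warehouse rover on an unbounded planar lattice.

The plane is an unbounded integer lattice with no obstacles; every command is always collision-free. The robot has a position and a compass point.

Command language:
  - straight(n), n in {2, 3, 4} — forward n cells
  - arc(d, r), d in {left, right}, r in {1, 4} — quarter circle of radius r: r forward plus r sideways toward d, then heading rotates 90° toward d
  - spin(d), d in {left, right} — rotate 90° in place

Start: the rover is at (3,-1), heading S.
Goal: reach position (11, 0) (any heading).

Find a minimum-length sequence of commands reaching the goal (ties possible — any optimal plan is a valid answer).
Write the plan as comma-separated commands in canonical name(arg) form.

arc(left, 4), straight(3), arc(left, 1), straight(4)

begin: at (3,-1), heading S
[1] after arc(left, 4): at (7,-5), heading E
[2] after straight(3): at (10,-5), heading E
[3] after arc(left, 1): at (11,-4), heading N
[4] after straight(4): at (11,0), heading N
shorter routes all fall short; 4 is best.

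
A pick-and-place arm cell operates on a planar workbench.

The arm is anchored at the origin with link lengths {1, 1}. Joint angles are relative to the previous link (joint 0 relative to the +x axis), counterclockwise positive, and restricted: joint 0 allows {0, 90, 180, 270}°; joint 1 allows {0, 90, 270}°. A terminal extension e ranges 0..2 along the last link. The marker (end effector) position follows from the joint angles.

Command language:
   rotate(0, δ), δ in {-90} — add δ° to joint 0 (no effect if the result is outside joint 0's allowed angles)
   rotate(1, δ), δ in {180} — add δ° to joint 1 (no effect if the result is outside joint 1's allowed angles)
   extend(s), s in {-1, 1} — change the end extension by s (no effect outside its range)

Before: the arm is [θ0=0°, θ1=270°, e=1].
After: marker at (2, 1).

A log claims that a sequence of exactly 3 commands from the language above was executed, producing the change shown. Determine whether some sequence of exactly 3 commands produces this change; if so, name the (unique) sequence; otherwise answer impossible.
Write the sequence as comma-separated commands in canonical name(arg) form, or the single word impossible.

rotate(0, -90), rotate(0, -90), rotate(0, -90)

from: [θ0=0°, θ1=270°, e=1]
[1] after rotate(0, -90): [θ0=270°, θ1=270°, e=1]
[2] after rotate(0, -90): [θ0=180°, θ1=270°, e=1]
[3] after rotate(0, -90): [θ0=90°, θ1=270°, e=1]
uniquely the one of 64 3-step routes that fits.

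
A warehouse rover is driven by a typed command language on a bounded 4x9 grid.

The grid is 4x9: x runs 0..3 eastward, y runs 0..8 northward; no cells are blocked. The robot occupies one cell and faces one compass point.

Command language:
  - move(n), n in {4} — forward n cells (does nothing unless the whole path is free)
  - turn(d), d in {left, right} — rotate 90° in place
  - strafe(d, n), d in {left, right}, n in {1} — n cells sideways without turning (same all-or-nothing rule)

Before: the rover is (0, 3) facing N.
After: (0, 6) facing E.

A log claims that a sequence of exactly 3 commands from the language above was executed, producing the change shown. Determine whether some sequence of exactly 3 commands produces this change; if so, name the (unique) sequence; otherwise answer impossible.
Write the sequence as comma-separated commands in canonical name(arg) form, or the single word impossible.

move(4), turn(right), strafe(right, 1)

key: running strafe(right, 1) before move(4) would end elsewhere — order is forced
begin: (0, 3) facing N
1. move(4) → (0, 7) facing N
2. turn(right) → (0, 7) facing E
3. strafe(right, 1) → (0, 6) facing E
uniquely the one of 125 3-step routes that fits.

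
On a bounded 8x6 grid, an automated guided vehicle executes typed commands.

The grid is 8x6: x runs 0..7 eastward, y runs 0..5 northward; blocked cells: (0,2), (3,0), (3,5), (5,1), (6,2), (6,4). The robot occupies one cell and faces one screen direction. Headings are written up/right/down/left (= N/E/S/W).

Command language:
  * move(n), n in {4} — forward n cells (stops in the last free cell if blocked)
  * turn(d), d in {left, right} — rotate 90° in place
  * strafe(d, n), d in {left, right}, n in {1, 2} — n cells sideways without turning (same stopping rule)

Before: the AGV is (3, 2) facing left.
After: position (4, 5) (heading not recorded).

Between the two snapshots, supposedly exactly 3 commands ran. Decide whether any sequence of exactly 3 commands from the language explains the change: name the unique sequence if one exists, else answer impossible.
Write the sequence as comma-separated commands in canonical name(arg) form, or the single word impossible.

key: running move(4) before turn(right) would end elsewhere — order is forced
start: (3, 2) facing left
t=1 turn(right) ⇒ (3, 2) facing up
t=2 strafe(right, 1) ⇒ (4, 2) facing up
t=3 move(4) ⇒ (4, 5) facing up
no other 3-command option fits: unique.

turn(right), strafe(right, 1), move(4)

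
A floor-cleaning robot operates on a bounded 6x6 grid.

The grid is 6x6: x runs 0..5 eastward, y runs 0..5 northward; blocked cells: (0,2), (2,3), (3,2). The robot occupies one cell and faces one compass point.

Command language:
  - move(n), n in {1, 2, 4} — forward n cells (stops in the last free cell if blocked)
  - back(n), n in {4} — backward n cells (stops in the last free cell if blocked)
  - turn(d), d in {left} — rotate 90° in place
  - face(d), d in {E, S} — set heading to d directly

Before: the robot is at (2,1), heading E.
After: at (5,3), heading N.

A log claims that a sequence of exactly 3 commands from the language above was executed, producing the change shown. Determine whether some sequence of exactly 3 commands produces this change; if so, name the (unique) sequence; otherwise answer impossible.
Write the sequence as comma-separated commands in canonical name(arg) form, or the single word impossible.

key: move(4) runs into the grid edge before its full distance
start: at (2,1), heading E
[1] after move(4): at (5,1), heading E
[2] after turn(left): at (5,1), heading N
[3] after move(2): at (5,3), heading N
uniquely the one of 343 3-step routes that fits.

move(4), turn(left), move(2)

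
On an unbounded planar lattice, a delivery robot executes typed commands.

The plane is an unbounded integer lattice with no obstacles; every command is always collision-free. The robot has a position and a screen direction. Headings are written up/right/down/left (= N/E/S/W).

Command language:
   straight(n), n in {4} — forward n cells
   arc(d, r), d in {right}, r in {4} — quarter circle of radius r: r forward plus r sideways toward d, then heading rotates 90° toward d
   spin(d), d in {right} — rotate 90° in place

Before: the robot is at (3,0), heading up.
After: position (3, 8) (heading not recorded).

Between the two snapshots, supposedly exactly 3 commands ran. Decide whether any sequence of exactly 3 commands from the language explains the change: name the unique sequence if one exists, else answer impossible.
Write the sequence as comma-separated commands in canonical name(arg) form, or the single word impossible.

straight(4), straight(4), spin(right)

key: order matters: swapping straight(4) and spin(right) lands elsewhere
t0: at (3,0), heading up
1. straight(4) → at (3,4), heading up
2. straight(4) → at (3,8), heading up
3. spin(right) → at (3,8), heading right
uniquely the one of 27 3-step routes that fits.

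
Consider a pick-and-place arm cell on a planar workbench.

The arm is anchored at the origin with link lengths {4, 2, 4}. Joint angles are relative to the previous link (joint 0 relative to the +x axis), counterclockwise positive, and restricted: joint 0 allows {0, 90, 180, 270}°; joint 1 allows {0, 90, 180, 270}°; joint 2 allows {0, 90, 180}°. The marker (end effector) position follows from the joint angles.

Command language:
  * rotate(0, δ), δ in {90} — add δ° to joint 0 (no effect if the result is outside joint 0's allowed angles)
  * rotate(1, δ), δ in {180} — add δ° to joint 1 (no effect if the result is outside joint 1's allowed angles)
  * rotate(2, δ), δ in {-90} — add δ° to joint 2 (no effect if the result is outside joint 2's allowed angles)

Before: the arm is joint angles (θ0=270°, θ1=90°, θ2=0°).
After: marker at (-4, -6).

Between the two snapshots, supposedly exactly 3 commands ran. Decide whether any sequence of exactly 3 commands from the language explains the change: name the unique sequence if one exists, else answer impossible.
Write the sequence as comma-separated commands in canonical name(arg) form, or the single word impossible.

rotate(0, 90), rotate(0, 90), rotate(0, 90)

begin: joint angles (θ0=270°, θ1=90°, θ2=0°)
[1] after rotate(0, 90): joint angles (θ0=0°, θ1=90°, θ2=0°)
[2] after rotate(0, 90): joint angles (θ0=90°, θ1=90°, θ2=0°)
[3] after rotate(0, 90): joint angles (θ0=180°, θ1=90°, θ2=0°)
all 27 alternatives checked — unique.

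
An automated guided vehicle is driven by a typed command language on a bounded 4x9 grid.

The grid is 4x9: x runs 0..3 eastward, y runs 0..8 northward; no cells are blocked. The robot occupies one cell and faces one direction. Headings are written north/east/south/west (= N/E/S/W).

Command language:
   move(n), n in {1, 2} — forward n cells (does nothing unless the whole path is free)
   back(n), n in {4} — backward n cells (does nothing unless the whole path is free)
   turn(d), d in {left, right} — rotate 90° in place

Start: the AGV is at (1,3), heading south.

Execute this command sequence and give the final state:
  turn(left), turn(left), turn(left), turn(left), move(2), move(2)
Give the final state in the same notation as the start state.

at (1,1), heading south

begin: at (1,3), heading south
t=1 turn(left) ⇒ at (1,3), heading east
t=2 turn(left) ⇒ at (1,3), heading north
t=3 turn(left) ⇒ at (1,3), heading west
t=4 turn(left) ⇒ at (1,3), heading south
t=5 move(2) ⇒ at (1,1), heading south
t=6 move(2) ⇒ at (1,1), heading south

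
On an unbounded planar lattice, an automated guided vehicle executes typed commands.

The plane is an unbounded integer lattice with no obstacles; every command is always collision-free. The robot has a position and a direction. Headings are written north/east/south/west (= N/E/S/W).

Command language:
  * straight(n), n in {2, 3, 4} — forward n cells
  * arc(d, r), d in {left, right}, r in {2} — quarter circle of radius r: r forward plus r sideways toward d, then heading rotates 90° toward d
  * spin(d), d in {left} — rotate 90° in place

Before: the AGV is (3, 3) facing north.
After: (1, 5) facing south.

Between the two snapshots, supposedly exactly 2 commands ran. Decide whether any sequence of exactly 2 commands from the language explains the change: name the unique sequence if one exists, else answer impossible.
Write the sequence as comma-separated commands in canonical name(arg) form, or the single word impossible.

arc(left, 2), spin(left)

key: order matters: swapping arc(left, 2) and spin(left) lands elsewhere
initial: (3, 3) facing north
[1] after arc(left, 2): (1, 5) facing west
[2] after spin(left): (1, 5) facing south
uniquely the one of 36 2-step routes that fits.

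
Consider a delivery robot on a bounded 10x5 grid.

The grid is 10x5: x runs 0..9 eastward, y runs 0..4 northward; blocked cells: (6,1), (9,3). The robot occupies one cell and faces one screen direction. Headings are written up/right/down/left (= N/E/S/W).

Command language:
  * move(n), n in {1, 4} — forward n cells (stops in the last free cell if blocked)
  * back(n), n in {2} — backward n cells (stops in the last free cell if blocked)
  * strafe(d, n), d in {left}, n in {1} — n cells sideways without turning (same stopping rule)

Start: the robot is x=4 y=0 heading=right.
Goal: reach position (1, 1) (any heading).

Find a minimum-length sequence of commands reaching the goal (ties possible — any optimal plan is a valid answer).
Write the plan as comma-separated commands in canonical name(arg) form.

back(2), back(2), move(1), strafe(left, 1)

from: x=4 y=0 heading=right
t=1 back(2) ⇒ x=2 y=0 heading=right
t=2 back(2) ⇒ x=0 y=0 heading=right
t=3 move(1) ⇒ x=1 y=0 heading=right
t=4 strafe(left, 1) ⇒ x=1 y=1 heading=right
shorter routes all fall short; 4 is best.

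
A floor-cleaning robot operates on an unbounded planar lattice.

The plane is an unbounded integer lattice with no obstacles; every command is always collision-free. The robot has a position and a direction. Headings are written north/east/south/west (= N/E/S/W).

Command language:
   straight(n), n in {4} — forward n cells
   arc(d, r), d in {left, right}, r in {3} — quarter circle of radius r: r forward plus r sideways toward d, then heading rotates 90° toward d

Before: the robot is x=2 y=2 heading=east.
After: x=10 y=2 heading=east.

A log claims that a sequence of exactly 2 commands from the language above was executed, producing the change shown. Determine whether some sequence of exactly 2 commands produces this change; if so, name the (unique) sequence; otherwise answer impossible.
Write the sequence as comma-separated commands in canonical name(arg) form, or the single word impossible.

key: heading stays E — no command in the sequence turns
from: x=2 y=2 heading=east
[1] after straight(4): x=6 y=2 heading=east
[2] after straight(4): x=10 y=2 heading=east
all 9 alternatives checked — unique.

straight(4), straight(4)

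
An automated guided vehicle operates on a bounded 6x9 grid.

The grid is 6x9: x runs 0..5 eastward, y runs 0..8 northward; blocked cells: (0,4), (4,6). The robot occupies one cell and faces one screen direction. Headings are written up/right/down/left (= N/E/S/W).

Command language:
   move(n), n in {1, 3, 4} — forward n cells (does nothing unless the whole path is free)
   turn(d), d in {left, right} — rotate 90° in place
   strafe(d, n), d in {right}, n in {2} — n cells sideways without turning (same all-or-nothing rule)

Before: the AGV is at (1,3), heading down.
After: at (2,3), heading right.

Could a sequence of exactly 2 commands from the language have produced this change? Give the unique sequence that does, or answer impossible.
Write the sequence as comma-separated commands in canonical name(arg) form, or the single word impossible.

turn(left), move(1)

key: running move(1) before turn(left) would end elsewhere — order is forced
from: at (1,3), heading down
step 1 (turn(left)): at (1,3), heading right
step 2 (move(1)): at (2,3), heading right
all 36 alternatives checked — unique.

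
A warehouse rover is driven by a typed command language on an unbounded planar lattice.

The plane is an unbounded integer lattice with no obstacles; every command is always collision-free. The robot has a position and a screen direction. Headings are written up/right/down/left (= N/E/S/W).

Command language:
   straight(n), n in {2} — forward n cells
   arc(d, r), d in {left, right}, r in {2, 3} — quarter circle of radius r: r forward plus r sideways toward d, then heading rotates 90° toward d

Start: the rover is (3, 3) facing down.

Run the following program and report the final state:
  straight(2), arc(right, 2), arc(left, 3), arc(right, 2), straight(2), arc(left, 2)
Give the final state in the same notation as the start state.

(-8, -8) facing down

t0: (3, 3) facing down
[1] after straight(2): (3, 1) facing down
[2] after arc(right, 2): (1, -1) facing left
[3] after arc(left, 3): (-2, -4) facing down
[4] after arc(right, 2): (-4, -6) facing left
[5] after straight(2): (-6, -6) facing left
[6] after arc(left, 2): (-8, -8) facing down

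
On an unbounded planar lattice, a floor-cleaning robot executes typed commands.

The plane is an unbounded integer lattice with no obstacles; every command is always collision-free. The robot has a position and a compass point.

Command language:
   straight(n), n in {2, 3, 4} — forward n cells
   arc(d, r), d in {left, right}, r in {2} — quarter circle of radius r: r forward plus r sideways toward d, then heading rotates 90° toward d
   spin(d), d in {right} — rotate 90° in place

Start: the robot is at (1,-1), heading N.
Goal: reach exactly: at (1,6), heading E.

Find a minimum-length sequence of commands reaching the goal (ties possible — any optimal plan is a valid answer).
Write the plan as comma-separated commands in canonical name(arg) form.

from: at (1,-1), heading N
[1] after straight(4): at (1,3), heading N
[2] after straight(3): at (1,6), heading N
[3] after spin(right): at (1,6), heading E
nothing shorter than 3 reaches the goal.

straight(4), straight(3), spin(right)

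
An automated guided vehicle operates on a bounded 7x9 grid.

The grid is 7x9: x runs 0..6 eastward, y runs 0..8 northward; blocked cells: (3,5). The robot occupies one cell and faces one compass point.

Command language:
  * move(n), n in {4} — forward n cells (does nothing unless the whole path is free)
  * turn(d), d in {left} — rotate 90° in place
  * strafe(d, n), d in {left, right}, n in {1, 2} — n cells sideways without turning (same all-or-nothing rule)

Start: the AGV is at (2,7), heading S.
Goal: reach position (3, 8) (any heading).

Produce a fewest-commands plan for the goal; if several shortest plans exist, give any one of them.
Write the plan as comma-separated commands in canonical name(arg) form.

t0: at (2,7), heading S
1. strafe(left, 1) → at (3,7), heading S
2. turn(left) → at (3,7), heading E
3. strafe(left, 1) → at (3,8), heading E
minimal: 3 command(s), checked below 3.

strafe(left, 1), turn(left), strafe(left, 1)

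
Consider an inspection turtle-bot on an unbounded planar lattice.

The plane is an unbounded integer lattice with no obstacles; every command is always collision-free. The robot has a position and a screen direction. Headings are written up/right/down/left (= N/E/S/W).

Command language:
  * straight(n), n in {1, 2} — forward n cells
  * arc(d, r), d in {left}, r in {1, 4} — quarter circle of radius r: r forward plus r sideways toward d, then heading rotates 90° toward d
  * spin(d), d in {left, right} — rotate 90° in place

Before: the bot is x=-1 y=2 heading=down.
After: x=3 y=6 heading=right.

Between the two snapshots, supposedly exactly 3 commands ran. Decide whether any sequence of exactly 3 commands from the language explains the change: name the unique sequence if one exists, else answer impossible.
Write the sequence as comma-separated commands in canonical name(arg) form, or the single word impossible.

spin(left), arc(left, 4), spin(right)

key: running spin(right) before spin(left) would end elsewhere — order is forced
initial: x=-1 y=2 heading=down
1. spin(left) → x=-1 y=2 heading=right
2. arc(left, 4) → x=3 y=6 heading=up
3. spin(right) → x=3 y=6 heading=right
uniquely the one of 216 3-step routes that fits.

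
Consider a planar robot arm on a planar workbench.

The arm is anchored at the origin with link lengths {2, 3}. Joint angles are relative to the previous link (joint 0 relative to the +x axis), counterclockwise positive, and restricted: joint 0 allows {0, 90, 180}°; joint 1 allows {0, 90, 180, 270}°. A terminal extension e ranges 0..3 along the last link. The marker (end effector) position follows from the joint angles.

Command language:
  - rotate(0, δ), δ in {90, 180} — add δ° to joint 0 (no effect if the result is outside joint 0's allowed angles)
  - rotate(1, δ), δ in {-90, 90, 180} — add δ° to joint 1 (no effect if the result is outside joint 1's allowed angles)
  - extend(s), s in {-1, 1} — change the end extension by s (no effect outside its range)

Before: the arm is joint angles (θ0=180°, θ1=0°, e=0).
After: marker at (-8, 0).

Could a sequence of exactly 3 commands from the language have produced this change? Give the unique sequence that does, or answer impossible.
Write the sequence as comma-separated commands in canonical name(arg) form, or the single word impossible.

begin: joint angles (θ0=180°, θ1=0°, e=0)
step 1 (extend(1)): joint angles (θ0=180°, θ1=0°, e=1)
step 2 (extend(1)): joint angles (θ0=180°, θ1=0°, e=2)
step 3 (extend(1)): joint angles (θ0=180°, θ1=0°, e=3)
no rival 3-sequence matches.

extend(1), extend(1), extend(1)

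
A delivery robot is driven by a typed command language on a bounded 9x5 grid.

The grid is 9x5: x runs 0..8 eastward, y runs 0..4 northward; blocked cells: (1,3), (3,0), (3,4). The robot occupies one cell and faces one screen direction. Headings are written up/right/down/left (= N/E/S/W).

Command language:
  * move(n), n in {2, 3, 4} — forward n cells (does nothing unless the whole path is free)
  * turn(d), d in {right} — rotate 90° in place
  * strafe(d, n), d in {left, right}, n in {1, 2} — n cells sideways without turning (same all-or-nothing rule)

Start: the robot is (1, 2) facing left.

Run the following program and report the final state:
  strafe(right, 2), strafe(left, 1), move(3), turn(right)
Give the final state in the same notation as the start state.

(1, 1) facing up

t0: (1, 2) facing left
step 1 (strafe(right, 2)): (1, 2) facing left
step 2 (strafe(left, 1)): (1, 1) facing left
step 3 (move(3)): (1, 1) facing left
step 4 (turn(right)): (1, 1) facing up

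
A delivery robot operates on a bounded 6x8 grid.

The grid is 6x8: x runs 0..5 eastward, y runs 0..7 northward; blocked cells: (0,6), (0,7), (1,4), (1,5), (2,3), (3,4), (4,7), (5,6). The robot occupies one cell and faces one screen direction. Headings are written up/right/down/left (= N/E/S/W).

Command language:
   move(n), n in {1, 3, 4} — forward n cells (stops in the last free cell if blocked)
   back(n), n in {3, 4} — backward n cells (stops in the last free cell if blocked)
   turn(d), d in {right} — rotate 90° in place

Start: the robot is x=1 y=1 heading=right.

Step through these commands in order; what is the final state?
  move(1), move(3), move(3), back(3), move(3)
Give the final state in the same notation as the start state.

x=5 y=1 heading=right

initial: x=1 y=1 heading=right
t=1 move(1) ⇒ x=2 y=1 heading=right
t=2 move(3) ⇒ x=5 y=1 heading=right
t=3 move(3) ⇒ x=5 y=1 heading=right
t=4 back(3) ⇒ x=2 y=1 heading=right
t=5 move(3) ⇒ x=5 y=1 heading=right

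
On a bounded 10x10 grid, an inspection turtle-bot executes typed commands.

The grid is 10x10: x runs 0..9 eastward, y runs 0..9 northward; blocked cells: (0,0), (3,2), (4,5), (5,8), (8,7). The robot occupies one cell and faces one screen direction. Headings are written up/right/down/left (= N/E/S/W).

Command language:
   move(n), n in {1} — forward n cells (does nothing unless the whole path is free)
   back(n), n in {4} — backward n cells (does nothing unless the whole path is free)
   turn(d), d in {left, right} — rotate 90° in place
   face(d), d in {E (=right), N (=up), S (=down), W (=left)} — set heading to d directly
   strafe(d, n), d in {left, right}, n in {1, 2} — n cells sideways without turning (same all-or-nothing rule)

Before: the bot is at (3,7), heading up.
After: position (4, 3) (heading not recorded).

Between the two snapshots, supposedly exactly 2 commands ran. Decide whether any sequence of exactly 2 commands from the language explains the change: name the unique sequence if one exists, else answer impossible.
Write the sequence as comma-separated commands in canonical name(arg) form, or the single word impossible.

key: order matters: swapping back(4) and strafe(right, 1) lands elsewhere
initial: at (3,7), heading up
[1] after back(4): at (3,3), heading up
[2] after strafe(right, 1): at (4,3), heading up
all 144 alternatives checked — unique.

back(4), strafe(right, 1)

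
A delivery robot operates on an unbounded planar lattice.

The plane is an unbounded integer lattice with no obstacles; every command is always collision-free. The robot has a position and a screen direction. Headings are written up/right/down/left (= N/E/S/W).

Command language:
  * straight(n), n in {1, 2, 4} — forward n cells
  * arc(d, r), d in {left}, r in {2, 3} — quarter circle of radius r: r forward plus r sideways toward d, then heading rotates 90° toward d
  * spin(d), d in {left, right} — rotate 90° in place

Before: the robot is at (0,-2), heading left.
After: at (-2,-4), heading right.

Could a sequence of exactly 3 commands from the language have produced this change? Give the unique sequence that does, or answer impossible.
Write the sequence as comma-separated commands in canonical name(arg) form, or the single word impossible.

straight(4), spin(left), arc(left, 2)

key: position moved to (-2,-4) AND the heading swung to E — translation plus rotation needed
start: at (0,-2), heading left
t=1 straight(4) ⇒ at (-4,-2), heading left
t=2 spin(left) ⇒ at (-4,-2), heading down
t=3 arc(left, 2) ⇒ at (-2,-4), heading right
no other 3-command option fits: unique.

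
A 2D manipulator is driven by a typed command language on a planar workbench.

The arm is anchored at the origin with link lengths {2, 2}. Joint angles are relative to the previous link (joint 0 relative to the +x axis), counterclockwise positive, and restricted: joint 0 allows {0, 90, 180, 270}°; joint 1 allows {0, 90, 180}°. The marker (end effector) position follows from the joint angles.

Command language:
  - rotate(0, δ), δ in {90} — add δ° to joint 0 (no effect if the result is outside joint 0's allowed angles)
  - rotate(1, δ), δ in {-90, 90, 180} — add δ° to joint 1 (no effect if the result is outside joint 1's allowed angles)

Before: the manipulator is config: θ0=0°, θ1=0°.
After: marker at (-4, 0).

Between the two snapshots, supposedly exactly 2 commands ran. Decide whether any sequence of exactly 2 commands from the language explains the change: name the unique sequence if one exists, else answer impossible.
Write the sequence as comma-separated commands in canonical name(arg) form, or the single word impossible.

from: config: θ0=0°, θ1=0°
step 1 (rotate(0, 90)): config: θ0=90°, θ1=0°
step 2 (rotate(0, 90)): config: θ0=180°, θ1=0°
no rival 2-sequence matches.

rotate(0, 90), rotate(0, 90)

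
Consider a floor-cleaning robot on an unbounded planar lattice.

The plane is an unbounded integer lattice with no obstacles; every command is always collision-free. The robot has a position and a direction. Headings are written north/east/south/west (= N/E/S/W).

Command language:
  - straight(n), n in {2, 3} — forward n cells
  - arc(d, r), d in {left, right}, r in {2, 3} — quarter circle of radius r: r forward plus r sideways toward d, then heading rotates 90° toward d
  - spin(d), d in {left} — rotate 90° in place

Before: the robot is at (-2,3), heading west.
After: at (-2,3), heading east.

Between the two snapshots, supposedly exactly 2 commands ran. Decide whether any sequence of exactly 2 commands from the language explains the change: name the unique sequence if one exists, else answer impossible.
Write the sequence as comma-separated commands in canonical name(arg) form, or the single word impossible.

key: parked at (-2,3) the whole time — nothing moves the robot
initial: at (-2,3), heading west
step 1 (spin(left)): at (-2,3), heading south
step 2 (spin(left)): at (-2,3), heading east
no rival 2-sequence matches.

spin(left), spin(left)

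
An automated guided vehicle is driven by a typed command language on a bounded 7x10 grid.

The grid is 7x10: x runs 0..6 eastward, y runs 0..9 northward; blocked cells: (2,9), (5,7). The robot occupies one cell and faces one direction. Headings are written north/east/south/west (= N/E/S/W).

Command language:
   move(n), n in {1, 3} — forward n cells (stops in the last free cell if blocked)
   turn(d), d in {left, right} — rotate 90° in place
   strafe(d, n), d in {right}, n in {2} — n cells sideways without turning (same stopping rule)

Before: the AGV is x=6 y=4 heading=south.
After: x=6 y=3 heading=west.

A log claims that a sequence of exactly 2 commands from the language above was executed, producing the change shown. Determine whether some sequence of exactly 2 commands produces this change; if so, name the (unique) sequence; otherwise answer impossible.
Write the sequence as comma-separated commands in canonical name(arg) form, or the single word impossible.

key: running turn(right) before move(1) would end elsewhere — order is forced
from: x=6 y=4 heading=south
t=1 move(1) ⇒ x=6 y=3 heading=south
t=2 turn(right) ⇒ x=6 y=3 heading=west
all 25 alternatives checked — unique.

move(1), turn(right)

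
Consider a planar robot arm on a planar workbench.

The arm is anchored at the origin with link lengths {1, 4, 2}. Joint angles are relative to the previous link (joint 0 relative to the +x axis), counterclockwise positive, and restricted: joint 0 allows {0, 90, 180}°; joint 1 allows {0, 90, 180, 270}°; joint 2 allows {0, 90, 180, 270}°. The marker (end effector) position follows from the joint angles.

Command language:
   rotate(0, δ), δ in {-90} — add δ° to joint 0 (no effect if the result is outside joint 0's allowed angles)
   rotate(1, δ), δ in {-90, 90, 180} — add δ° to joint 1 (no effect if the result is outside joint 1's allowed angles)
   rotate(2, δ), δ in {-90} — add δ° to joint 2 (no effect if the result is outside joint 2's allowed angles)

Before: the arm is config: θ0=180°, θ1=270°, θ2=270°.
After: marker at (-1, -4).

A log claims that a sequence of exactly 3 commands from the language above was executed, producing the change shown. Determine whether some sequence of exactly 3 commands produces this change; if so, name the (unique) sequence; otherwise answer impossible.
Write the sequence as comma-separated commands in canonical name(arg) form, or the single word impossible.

rotate(0, -90), rotate(0, -90), rotate(0, -90)

initial: config: θ0=180°, θ1=270°, θ2=270°
step 1 (rotate(0, -90)): config: θ0=90°, θ1=270°, θ2=270°
step 2 (rotate(0, -90)): config: θ0=0°, θ1=270°, θ2=270°
step 3 (rotate(0, -90)): config: θ0=0°, θ1=270°, θ2=270°
uniquely the one of 125 3-step routes that fits.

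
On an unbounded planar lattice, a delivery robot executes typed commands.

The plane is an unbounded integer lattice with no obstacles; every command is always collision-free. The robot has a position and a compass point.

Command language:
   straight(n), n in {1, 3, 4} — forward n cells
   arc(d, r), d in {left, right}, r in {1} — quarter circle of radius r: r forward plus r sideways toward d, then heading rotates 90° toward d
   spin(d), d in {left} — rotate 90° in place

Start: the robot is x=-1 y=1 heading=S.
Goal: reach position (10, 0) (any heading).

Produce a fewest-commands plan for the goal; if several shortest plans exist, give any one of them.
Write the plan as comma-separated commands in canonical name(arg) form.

arc(left, 1), straight(4), straight(3), straight(3)

initial: x=-1 y=1 heading=S
1. arc(left, 1) → x=0 y=0 heading=E
2. straight(4) → x=4 y=0 heading=E
3. straight(3) → x=7 y=0 heading=E
4. straight(3) → x=10 y=0 heading=E
no 3-step plan works, so 4 is optimal.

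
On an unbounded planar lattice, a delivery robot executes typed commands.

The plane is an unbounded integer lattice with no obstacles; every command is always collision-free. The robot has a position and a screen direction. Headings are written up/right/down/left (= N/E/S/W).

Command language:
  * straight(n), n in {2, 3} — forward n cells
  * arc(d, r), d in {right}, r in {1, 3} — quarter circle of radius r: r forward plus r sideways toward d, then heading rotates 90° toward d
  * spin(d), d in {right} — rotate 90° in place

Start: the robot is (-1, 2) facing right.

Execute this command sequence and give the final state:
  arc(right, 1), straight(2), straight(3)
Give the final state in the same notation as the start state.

(0, -4) facing down

initial: (-1, 2) facing right
step 1 (arc(right, 1)): (0, 1) facing down
step 2 (straight(2)): (0, -1) facing down
step 3 (straight(3)): (0, -4) facing down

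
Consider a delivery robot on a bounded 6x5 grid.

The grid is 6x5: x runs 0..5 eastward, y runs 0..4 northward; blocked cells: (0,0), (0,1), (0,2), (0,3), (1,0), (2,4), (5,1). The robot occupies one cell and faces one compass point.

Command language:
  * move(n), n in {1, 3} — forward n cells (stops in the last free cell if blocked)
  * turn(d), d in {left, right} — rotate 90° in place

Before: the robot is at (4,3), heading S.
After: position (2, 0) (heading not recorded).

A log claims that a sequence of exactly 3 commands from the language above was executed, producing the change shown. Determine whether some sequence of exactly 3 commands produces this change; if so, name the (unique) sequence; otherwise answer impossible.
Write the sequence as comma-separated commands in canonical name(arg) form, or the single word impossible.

key: the second move(3) is stopped early by the blocked cell at (1,0)
t0: at (4,3), heading S
1. move(3) → at (4,0), heading S
2. turn(right) → at (4,0), heading W
3. move(3) → at (2,0), heading W
no rival 3-sequence matches.

move(3), turn(right), move(3)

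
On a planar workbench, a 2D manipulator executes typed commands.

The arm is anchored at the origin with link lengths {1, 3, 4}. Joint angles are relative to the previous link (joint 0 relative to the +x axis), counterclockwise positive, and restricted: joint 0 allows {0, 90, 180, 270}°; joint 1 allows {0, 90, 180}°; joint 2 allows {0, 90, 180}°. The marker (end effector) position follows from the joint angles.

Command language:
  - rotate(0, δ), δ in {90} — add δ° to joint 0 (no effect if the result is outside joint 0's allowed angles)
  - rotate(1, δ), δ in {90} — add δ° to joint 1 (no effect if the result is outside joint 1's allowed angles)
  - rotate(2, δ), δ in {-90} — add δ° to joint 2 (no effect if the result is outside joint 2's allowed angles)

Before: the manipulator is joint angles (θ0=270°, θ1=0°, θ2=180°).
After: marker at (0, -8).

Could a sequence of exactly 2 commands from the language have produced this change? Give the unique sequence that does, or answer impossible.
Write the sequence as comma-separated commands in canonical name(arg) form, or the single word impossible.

rotate(2, -90), rotate(2, -90)

start: joint angles (θ0=270°, θ1=0°, θ2=180°)
1. rotate(2, -90) → joint angles (θ0=270°, θ1=0°, θ2=90°)
2. rotate(2, -90) → joint angles (θ0=270°, θ1=0°, θ2=0°)
no other 2-command option fits: unique.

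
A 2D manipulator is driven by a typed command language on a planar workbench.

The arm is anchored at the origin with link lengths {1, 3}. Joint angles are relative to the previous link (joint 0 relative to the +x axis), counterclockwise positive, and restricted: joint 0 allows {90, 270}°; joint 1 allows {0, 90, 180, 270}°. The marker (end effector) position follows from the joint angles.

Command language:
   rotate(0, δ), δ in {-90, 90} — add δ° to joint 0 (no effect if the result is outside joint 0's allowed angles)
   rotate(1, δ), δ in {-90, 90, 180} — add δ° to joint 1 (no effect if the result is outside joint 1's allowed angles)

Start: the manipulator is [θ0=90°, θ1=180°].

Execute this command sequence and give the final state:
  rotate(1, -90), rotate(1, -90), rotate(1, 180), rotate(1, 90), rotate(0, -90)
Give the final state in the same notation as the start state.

[θ0=90°, θ1=270°]

start: [θ0=90°, θ1=180°]
step 1 (rotate(1, -90)): [θ0=90°, θ1=90°]
step 2 (rotate(1, -90)): [θ0=90°, θ1=0°]
step 3 (rotate(1, 180)): [θ0=90°, θ1=180°]
step 4 (rotate(1, 90)): [θ0=90°, θ1=270°]
step 5 (rotate(0, -90)): [θ0=90°, θ1=270°]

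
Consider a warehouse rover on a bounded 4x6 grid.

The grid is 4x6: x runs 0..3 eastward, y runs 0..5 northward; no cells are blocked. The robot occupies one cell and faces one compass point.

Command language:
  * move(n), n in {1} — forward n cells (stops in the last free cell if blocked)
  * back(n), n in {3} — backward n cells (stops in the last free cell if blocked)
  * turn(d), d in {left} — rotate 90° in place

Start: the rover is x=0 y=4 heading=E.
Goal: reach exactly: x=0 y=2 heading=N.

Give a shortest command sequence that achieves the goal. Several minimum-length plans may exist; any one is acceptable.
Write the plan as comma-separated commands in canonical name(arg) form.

turn(left), back(3), move(1)

t0: x=0 y=4 heading=E
[1] after turn(left): x=0 y=4 heading=N
[2] after back(3): x=0 y=1 heading=N
[3] after move(1): x=0 y=2 heading=N
shorter routes all fall short; 3 is best.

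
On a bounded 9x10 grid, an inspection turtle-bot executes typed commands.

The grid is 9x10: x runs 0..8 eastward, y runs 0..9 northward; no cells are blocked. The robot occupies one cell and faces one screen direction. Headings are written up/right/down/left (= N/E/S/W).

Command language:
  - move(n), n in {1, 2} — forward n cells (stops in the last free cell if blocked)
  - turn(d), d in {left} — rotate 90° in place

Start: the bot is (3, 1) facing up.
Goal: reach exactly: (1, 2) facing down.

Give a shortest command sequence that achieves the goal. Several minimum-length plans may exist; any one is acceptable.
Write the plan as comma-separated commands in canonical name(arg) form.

from: (3, 1) facing up
step 1 (move(1)): (3, 2) facing up
step 2 (turn(left)): (3, 2) facing left
step 3 (move(2)): (1, 2) facing left
step 4 (turn(left)): (1, 2) facing down
minimal: 4 command(s), checked below 4.

move(1), turn(left), move(2), turn(left)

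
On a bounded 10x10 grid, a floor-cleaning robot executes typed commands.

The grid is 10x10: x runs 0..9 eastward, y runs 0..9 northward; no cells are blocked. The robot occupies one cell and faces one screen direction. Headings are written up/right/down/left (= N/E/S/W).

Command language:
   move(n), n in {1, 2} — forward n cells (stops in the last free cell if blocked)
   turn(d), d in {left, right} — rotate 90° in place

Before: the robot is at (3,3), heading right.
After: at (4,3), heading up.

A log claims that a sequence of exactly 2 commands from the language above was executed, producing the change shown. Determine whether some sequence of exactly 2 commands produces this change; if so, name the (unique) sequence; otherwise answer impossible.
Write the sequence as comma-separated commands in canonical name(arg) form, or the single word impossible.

move(1), turn(left)

key: running turn(left) before move(1) would end elsewhere — order is forced
t0: at (3,3), heading right
t=1 move(1) ⇒ at (4,3), heading right
t=2 turn(left) ⇒ at (4,3), heading up
uniquely the one of 16 2-step routes that fits.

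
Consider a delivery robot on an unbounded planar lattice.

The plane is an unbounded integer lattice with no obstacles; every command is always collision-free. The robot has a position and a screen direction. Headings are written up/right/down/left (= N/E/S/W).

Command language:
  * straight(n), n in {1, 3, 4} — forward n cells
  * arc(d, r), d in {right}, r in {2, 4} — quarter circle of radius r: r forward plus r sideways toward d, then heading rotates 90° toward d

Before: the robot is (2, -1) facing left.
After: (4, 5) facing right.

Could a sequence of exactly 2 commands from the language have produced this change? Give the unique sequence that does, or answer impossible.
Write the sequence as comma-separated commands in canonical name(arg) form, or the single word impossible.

key: position moved to (4,5) AND the heading swung to E — translation plus rotation needed
from: (2, -1) facing left
[1] after arc(right, 2): (0, 1) facing up
[2] after arc(right, 4): (4, 5) facing right
all 25 alternatives checked — unique.

arc(right, 2), arc(right, 4)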